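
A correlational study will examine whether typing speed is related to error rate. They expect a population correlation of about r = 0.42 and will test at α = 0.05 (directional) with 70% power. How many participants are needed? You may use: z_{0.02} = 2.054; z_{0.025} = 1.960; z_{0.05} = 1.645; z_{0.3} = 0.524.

Fisher's z: C = ½·ln((1+r)/(1−r)) = ½·ln(2.4483) = 0.4477.
n = ((z_{α} + z_β)/C)² + 3.
(1.645 + 0.524) / 0.4477 = 2.169 / 0.4477 = 4.845.
n = 4.845² + 3 = 23.47 + 3 = 26.5.
Round up.

n = 27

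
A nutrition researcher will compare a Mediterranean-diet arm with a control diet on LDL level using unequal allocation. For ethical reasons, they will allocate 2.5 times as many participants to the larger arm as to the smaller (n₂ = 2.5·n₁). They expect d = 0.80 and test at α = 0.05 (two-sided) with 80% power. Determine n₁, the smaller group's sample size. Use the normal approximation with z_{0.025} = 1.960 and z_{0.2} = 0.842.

With allocation ratio k = n₂/n₁ = 2.5, Var(x̄₁−x̄₂) = σ²(1/n₁ + 1/(k·n₁)) = σ²·(k+1)/(k·n₁).
So n₁ = (1 + 1/k)·((z_{α/2} + z_β)/d)² = 1.400 × (2.802/0.80)².
n₁ = 1.400 × 12.27 = 17.2.
Round up: n₁ = 18, giving n₂ = 2.5 × 18 = 45.

n₁ = 18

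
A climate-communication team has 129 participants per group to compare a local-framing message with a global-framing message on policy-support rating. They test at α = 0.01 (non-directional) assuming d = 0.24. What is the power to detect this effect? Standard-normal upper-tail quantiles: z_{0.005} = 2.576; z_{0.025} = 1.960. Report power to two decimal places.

power ≈ 0.26

For two equal groups, power = Φ(d·√(n/2) − z_{α/2}).
d·√(n/2) = 0.24 × √(129/2) = 0.24 × 8.031 = 1.927.
z_β = 1.927 − 2.576 = -0.649.
Power = Φ(-0.649) = 0.258.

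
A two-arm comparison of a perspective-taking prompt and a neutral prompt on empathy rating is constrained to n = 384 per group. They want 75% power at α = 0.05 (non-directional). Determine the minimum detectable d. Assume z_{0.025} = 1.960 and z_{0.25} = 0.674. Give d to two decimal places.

d_min ≈ 0.19

For two independent groups of n = 384 each: d_min = (z_{α/2} + z_β)·√(2/n).
z-sum = 1.960 + 0.674 = 2.634.
d_min = 2.634 × √(2/384) = 2.634 × 0.0722 = 0.190.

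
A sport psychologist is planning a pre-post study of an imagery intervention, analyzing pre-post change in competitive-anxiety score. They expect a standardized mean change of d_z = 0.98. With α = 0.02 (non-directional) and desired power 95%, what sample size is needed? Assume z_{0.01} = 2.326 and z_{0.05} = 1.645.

n = 17 pairs

For a paired (one-sample on differences) test: n = ((z_{α/2} + z_β) / d)².
z_{α/2} + z_β = 2.326 + 1.645 = 3.971.
n = (3.971 / 0.98)² = 4.052² = 16.42.
Round up.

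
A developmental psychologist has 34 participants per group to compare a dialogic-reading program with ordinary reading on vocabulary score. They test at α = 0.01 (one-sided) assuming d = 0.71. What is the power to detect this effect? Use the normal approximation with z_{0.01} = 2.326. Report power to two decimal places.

For two equal groups, power = Φ(d·√(n/2) − z_{α}).
d·√(n/2) = 0.71 × √(34/2) = 0.71 × 4.123 = 2.927.
z_β = 2.927 − 2.326 = 0.601.
Power = Φ(0.601) = 0.726.

power ≈ 0.73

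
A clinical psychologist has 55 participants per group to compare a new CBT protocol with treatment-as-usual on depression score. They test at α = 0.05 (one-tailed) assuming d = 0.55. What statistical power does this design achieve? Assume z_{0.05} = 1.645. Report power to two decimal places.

For two equal groups, power = Φ(d·√(n/2) − z_{α}).
d·√(n/2) = 0.55 × √(55/2) = 0.55 × 5.244 = 2.884.
z_β = 2.884 − 1.645 = 1.239.
Power = Φ(1.239) = 0.892.

power ≈ 0.89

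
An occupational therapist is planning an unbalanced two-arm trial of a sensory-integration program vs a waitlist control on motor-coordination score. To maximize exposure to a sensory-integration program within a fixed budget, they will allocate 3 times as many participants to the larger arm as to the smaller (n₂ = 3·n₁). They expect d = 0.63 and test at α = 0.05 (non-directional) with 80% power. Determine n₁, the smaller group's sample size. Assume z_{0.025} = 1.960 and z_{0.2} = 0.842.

n₁ = 27

With allocation ratio k = n₂/n₁ = 3, Var(x̄₁−x̄₂) = σ²(1/n₁ + 1/(k·n₁)) = σ²·(k+1)/(k·n₁).
So n₁ = (1 + 1/k)·((z_{α/2} + z_β)/d)² = 1.333 × (2.802/0.63)².
n₁ = 1.333 × 19.78 = 26.4.
Round up: n₁ = 27, giving n₂ = 3 × 27 = 81.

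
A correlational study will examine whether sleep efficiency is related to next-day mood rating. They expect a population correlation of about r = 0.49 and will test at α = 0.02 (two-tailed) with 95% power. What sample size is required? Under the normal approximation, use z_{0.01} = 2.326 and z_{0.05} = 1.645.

Fisher's z: C = ½·ln((1+r)/(1−r)) = ½·ln(2.9216) = 0.5361.
n = ((z_{α/2} + z_β)/C)² + 3.
(2.326 + 1.645) / 0.5361 = 3.971 / 0.5361 = 7.407.
n = 7.407² + 3 = 54.87 + 3 = 57.9.
Round up.

n = 58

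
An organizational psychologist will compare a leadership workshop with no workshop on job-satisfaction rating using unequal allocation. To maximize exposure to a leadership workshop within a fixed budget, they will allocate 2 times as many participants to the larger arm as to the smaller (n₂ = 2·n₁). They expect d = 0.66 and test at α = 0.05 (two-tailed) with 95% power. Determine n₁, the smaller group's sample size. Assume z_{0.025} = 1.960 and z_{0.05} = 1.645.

With allocation ratio k = n₂/n₁ = 2, Var(x̄₁−x̄₂) = σ²(1/n₁ + 1/(k·n₁)) = σ²·(k+1)/(k·n₁).
So n₁ = (1 + 1/k)·((z_{α/2} + z_β)/d)² = 1.500 × (3.605/0.66)².
n₁ = 1.500 × 29.83 = 44.8.
Round up: n₁ = 45, giving n₂ = 2 × 45 = 90.

n₁ = 45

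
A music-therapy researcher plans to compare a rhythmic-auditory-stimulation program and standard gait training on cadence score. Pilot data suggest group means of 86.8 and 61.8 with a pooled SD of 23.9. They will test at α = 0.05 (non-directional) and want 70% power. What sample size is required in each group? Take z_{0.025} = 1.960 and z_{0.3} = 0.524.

Cohen's d = |M₁ − M₂| / SD_pooled = |86.8 − 61.8| / 23.9 = 25.0 / 23.9 = 1.046.
For two independent groups with equal n: n = 2·((z_{α/2} + z_β) / d)².
z_{α/2} + z_β = 1.960 + 0.524 = 2.484.
n = 2 × (2.484 / 1.046)² = 2 × 2.375² = 2 × 5.64 = 11.3.
Round up to the next whole participant.

n = 12 per group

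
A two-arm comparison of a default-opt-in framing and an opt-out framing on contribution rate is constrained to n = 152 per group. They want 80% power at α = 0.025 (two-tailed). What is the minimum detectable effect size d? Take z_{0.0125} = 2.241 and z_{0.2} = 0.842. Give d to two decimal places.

d_min ≈ 0.35

For two independent groups of n = 152 each: d_min = (z_{α/2} + z_β)·√(2/n).
z-sum = 2.241 + 0.842 = 3.083.
d_min = 3.083 × √(2/152) = 3.083 × 0.1147 = 0.354.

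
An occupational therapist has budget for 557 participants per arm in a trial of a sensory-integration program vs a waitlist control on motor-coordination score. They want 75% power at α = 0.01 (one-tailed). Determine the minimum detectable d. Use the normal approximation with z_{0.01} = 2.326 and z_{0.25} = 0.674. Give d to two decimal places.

d_min ≈ 0.18

For two independent groups of n = 557 each: d_min = (z_{α} + z_β)·√(2/n).
z-sum = 2.326 + 0.674 = 3.000.
d_min = 3.000 × √(2/557) = 3.000 × 0.0599 = 0.180.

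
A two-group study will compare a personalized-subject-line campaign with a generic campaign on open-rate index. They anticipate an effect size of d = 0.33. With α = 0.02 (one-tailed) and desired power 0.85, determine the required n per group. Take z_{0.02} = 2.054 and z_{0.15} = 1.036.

For two independent groups with equal n: n = 2·((z_{α} + z_β) / d)².
z_{α} + z_β = 2.054 + 1.036 = 3.090.
n = 2 × (3.090 / 0.33)² = 2 × 9.364² = 2 × 87.68 = 175.4.
Round up to the next whole participant.

n = 176 per group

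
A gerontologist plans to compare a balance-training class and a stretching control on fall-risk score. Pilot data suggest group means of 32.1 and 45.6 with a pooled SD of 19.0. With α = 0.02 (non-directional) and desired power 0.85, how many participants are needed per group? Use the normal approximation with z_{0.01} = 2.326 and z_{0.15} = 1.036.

Cohen's d = |M₁ − M₂| / SD_pooled = |32.1 − 45.6| / 19.0 = 13.5 / 19.0 = 0.711.
For two independent groups with equal n: n = 2·((z_{α/2} + z_β) / d)².
z_{α/2} + z_β = 2.326 + 1.036 = 3.362.
n = 2 × (3.362 / 0.711)² = 2 × 4.729² = 2 × 22.36 = 44.7.
Round up to the next whole participant.

n = 45 per group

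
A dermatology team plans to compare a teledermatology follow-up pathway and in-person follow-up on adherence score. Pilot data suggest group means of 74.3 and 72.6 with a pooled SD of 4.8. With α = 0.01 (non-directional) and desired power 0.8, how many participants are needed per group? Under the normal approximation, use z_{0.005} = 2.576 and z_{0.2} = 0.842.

n = 187 per group

Cohen's d = |M₁ − M₂| / SD_pooled = |74.3 − 72.6| / 4.8 = 1.7 / 4.8 = 0.354.
For two independent groups with equal n: n = 2·((z_{α/2} + z_β) / d)².
z_{α/2} + z_β = 2.576 + 0.842 = 3.418.
n = 2 × (3.418 / 0.354)² = 2 × 9.655² = 2 × 93.23 = 186.5.
Round up to the next whole participant.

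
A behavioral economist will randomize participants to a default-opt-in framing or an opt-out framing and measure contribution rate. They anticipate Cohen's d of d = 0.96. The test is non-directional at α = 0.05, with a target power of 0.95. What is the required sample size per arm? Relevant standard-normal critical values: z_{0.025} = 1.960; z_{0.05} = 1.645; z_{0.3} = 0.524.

For two independent groups with equal n: n = 2·((z_{α/2} + z_β) / d)².
z_{α/2} + z_β = 1.960 + 1.645 = 3.605.
n = 2 × (3.605 / 0.96)² = 2 × 3.755² = 2 × 14.10 = 28.2.
Round up to the next whole participant.

n = 29 per group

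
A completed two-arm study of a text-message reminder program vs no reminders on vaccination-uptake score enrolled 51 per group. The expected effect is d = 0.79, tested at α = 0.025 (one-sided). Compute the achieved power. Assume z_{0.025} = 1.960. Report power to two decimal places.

For two equal groups, power = Φ(d·√(n/2) − z_{α}).
d·√(n/2) = 0.79 × √(51/2) = 0.79 × 5.050 = 3.989.
z_β = 3.989 − 1.960 = 2.029.
Power = Φ(2.029) = 0.979.

power ≈ 0.98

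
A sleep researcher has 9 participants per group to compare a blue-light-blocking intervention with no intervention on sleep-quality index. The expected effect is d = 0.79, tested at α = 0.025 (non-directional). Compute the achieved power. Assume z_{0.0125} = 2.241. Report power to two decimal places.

power ≈ 0.29

For two equal groups, power = Φ(d·√(n/2) − z_{α/2}).
d·√(n/2) = 0.79 × √(9/2) = 0.79 × 2.121 = 1.676.
z_β = 1.676 − 2.241 = -0.565.
Power = Φ(-0.565) = 0.286.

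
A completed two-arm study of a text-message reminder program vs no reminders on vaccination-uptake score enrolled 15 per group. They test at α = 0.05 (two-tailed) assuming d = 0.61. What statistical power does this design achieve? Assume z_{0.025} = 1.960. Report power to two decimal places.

For two equal groups, power = Φ(d·√(n/2) − z_{α/2}).
d·√(n/2) = 0.61 × √(15/2) = 0.61 × 2.739 = 1.671.
z_β = 1.671 − 1.960 = -0.289.
Power = Φ(-0.289) = 0.386.

power ≈ 0.39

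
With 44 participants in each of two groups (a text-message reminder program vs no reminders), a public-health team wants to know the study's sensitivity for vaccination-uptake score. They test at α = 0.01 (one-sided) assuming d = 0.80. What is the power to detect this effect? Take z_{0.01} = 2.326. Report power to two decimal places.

power ≈ 0.92

For two equal groups, power = Φ(d·√(n/2) − z_{α}).
d·√(n/2) = 0.80 × √(44/2) = 0.80 × 4.690 = 3.752.
z_β = 3.752 − 2.326 = 1.426.
Power = Φ(1.426) = 0.923.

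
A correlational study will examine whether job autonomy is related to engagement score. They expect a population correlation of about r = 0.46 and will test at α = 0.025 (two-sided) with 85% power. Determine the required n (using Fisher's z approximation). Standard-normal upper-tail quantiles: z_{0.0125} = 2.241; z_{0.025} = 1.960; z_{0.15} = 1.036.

n = 47

Fisher's z: C = ½·ln((1+r)/(1−r)) = ½·ln(2.7037) = 0.4973.
n = ((z_{α/2} + z_β)/C)² + 3.
(2.241 + 1.036) / 0.4973 = 3.277 / 0.4973 = 6.590.
n = 6.590² + 3 = 43.42 + 3 = 46.4.
Round up.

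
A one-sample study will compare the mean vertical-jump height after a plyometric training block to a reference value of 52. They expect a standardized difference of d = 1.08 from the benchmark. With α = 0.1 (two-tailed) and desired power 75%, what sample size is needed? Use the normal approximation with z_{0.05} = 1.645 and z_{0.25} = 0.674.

For a one-sample test: n = ((z_{α/2} + z_β) / d)².
z_{α/2} + z_β = 1.645 + 0.674 = 2.319.
n = (2.319 / 1.08)² = 2.147² = 4.61.
Round up.

n = 5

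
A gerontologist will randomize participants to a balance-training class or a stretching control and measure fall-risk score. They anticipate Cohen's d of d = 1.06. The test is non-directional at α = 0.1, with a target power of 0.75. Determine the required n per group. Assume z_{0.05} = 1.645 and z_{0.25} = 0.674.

For two independent groups with equal n: n = 2·((z_{α/2} + z_β) / d)².
z_{α/2} + z_β = 1.645 + 0.674 = 2.319.
n = 2 × (2.319 / 1.06)² = 2 × 2.188² = 2 × 4.79 = 9.6.
Round up to the next whole participant.

n = 10 per group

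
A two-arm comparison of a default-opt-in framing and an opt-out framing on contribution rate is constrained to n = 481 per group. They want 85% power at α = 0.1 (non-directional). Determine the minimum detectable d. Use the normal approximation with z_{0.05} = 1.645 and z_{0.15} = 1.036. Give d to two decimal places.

d_min ≈ 0.17

For two independent groups of n = 481 each: d_min = (z_{α/2} + z_β)·√(2/n).
z-sum = 1.645 + 1.036 = 2.681.
d_min = 2.681 × √(2/481) = 2.681 × 0.0645 = 0.173.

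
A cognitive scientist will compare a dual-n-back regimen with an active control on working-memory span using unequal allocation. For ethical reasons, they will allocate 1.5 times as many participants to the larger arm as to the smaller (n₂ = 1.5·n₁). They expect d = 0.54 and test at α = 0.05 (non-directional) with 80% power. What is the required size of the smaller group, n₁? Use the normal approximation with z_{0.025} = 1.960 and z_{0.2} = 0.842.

n₁ = 45

With allocation ratio k = n₂/n₁ = 1.5, Var(x̄₁−x̄₂) = σ²(1/n₁ + 1/(k·n₁)) = σ²·(k+1)/(k·n₁).
So n₁ = (1 + 1/k)·((z_{α/2} + z_β)/d)² = 1.667 × (2.802/0.54)².
n₁ = 1.667 × 26.92 = 44.9.
Round up: n₁ = 45, giving n₂ = ⌈1.5 × 45⌉ = ⌈67.5⌉ = 68.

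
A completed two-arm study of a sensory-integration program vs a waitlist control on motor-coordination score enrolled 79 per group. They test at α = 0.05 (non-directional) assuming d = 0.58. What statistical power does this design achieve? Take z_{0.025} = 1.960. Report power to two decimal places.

For two equal groups, power = Φ(d·√(n/2) − z_{α/2}).
d·√(n/2) = 0.58 × √(79/2) = 0.58 × 6.285 = 3.645.
z_β = 3.645 − 1.960 = 1.685.
Power = Φ(1.685) = 0.954.

power ≈ 0.95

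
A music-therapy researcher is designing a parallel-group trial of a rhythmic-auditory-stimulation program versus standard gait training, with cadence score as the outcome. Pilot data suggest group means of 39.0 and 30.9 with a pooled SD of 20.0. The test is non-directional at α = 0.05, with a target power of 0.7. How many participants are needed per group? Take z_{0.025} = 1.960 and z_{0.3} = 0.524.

n = 76 per group

Cohen's d = |M₁ − M₂| / SD_pooled = |39.0 − 30.9| / 20.0 = 8.1 / 20.0 = 0.405.
For two independent groups with equal n: n = 2·((z_{α/2} + z_β) / d)².
z_{α/2} + z_β = 1.960 + 0.524 = 2.484.
n = 2 × (2.484 / 0.405)² = 2 × 6.133² = 2 × 37.62 = 75.2.
Round up to the next whole participant.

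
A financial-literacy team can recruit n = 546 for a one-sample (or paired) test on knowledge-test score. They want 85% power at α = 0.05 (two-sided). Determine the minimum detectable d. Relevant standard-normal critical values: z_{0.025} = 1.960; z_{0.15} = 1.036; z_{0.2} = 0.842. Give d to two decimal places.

d_min ≈ 0.13

For a single sample (or paired design) of n = 546: d_min = (z_{α/2} + z_β)/√n.
z-sum = 1.960 + 1.036 = 2.996.
d_min = 2.996 / √546 = 2.996 / 23.367 = 0.128.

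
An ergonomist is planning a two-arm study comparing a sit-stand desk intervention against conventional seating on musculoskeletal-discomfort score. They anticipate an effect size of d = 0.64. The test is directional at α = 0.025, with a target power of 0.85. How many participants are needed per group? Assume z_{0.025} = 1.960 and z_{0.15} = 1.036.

For two independent groups with equal n: n = 2·((z_{α} + z_β) / d)².
z_{α} + z_β = 1.960 + 1.036 = 2.996.
n = 2 × (2.996 / 0.64)² = 2 × 4.681² = 2 × 21.91 = 43.8.
Round up to the next whole participant.

n = 44 per group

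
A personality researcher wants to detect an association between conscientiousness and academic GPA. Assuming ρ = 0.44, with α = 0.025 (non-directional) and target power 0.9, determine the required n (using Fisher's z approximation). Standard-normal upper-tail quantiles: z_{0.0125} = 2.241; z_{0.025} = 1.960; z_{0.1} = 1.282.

Fisher's z: C = ½·ln((1+r)/(1−r)) = ½·ln(2.5714) = 0.4722.
n = ((z_{α/2} + z_β)/C)² + 3.
(2.241 + 1.282) / 0.4722 = 3.523 / 0.4722 = 7.461.
n = 7.461² + 3 = 55.66 + 3 = 58.7.
Round up.

n = 59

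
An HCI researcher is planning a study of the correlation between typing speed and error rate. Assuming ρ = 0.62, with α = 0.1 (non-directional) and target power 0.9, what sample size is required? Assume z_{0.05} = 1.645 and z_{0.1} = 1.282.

n = 20

Fisher's z: C = ½·ln((1+r)/(1−r)) = ½·ln(4.2632) = 0.7250.
n = ((z_{α/2} + z_β)/C)² + 3.
(1.645 + 1.282) / 0.7250 = 2.927 / 0.7250 = 4.037.
n = 4.037² + 3 = 16.30 + 3 = 19.3.
Round up.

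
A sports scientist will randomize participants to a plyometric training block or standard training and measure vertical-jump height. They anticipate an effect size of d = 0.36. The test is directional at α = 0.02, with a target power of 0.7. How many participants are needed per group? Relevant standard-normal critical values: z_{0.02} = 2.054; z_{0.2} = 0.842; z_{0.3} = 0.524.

n = 103 per group

For two independent groups with equal n: n = 2·((z_{α} + z_β) / d)².
z_{α} + z_β = 2.054 + 0.524 = 2.578.
n = 2 × (2.578 / 0.36)² = 2 × 7.161² = 2 × 51.28 = 102.6.
Round up to the next whole participant.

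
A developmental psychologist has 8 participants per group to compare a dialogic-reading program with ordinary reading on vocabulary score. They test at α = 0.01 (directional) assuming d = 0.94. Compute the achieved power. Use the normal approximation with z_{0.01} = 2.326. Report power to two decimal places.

For two equal groups, power = Φ(d·√(n/2) − z_{α}).
d·√(n/2) = 0.94 × √(8/2) = 0.94 × 2.000 = 1.880.
z_β = 1.880 − 2.326 = -0.446.
Power = Φ(-0.446) = 0.328.

power ≈ 0.33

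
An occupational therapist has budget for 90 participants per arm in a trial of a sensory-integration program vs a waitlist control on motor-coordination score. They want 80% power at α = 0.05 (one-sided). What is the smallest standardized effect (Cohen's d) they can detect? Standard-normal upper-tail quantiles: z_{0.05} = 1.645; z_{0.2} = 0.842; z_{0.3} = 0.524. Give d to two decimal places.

For two independent groups of n = 90 each: d_min = (z_{α} + z_β)·√(2/n).
z-sum = 1.645 + 0.842 = 2.487.
d_min = 2.487 × √(2/90) = 2.487 × 0.1491 = 0.371.

d_min ≈ 0.37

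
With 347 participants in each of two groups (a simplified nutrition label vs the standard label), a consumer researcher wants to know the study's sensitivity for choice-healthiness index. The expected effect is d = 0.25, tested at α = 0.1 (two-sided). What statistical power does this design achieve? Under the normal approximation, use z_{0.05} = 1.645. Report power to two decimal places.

For two equal groups, power = Φ(d·√(n/2) − z_{α/2}).
d·√(n/2) = 0.25 × √(347/2) = 0.25 × 13.172 = 3.293.
z_β = 3.293 − 1.645 = 1.648.
Power = Φ(1.648) = 0.950.

power ≈ 0.95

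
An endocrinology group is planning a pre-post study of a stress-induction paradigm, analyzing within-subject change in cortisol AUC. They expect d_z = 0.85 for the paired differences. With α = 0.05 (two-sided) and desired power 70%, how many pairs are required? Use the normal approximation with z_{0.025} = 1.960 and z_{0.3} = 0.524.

n = 9 pairs

For a paired (one-sample on differences) test: n = ((z_{α/2} + z_β) / d)².
z_{α/2} + z_β = 1.960 + 0.524 = 2.484.
n = (2.484 / 0.85)² = 2.922² = 8.54.
Round up.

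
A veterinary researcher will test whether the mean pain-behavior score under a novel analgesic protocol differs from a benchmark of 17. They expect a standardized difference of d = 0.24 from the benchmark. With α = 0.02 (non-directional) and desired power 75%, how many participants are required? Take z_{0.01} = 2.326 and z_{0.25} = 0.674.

n = 157

For a one-sample test: n = ((z_{α/2} + z_β) / d)².
z_{α/2} + z_β = 2.326 + 0.674 = 3.000.
n = (3.000 / 0.24)² = 12.500² = 156.25.
Round up.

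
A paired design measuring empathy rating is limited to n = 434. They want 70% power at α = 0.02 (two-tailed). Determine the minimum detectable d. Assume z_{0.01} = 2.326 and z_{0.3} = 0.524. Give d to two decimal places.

d_min ≈ 0.14

For a single sample (or paired design) of n = 434: d_min = (z_{α/2} + z_β)/√n.
z-sum = 2.326 + 0.524 = 2.850.
d_min = 2.850 / √434 = 2.850 / 20.833 = 0.137.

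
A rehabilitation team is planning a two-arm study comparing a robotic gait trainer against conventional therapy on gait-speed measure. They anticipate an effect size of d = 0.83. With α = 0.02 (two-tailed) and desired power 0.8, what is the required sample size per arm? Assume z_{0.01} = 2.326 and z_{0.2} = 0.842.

For two independent groups with equal n: n = 2·((z_{α/2} + z_β) / d)².
z_{α/2} + z_β = 2.326 + 0.842 = 3.168.
n = 2 × (3.168 / 0.83)² = 2 × 3.817² = 2 × 14.57 = 29.1.
Round up to the next whole participant.

n = 30 per group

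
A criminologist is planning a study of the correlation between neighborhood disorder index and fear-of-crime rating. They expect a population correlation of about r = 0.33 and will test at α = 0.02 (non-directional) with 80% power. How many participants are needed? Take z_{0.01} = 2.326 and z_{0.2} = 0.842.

Fisher's z: C = ½·ln((1+r)/(1−r)) = ½·ln(1.9851) = 0.3428.
n = ((z_{α/2} + z_β)/C)² + 3.
(2.326 + 0.842) / 0.3428 = 3.168 / 0.3428 = 9.242.
n = 9.242² + 3 = 85.41 + 3 = 88.4.
Round up.

n = 89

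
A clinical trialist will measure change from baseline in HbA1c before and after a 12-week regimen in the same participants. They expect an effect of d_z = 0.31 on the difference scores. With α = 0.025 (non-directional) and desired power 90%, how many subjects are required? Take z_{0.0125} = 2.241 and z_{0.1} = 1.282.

n = 130 pairs

For a paired (one-sample on differences) test: n = ((z_{α/2} + z_β) / d)².
z_{α/2} + z_β = 2.241 + 1.282 = 3.523.
n = (3.523 / 0.31)² = 11.365² = 129.15.
Round up.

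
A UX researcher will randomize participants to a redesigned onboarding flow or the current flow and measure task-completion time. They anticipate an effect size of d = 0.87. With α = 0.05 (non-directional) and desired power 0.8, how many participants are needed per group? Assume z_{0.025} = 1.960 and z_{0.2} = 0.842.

n = 21 per group

For two independent groups with equal n: n = 2·((z_{α/2} + z_β) / d)².
z_{α/2} + z_β = 1.960 + 0.842 = 2.802.
n = 2 × (2.802 / 0.87)² = 2 × 3.221² = 2 × 10.37 = 20.7.
Round up to the next whole participant.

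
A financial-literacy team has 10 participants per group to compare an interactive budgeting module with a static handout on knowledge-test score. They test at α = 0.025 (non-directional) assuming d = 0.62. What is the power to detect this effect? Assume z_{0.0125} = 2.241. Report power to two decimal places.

power ≈ 0.20

For two equal groups, power = Φ(d·√(n/2) − z_{α/2}).
d·√(n/2) = 0.62 × √(10/2) = 0.62 × 2.236 = 1.386.
z_β = 1.386 − 2.241 = -0.855.
Power = Φ(-0.855) = 0.196.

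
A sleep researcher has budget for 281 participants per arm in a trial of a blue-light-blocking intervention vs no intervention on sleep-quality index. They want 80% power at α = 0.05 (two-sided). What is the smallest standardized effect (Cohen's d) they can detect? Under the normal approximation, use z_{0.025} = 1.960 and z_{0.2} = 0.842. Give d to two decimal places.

d_min ≈ 0.24

For two independent groups of n = 281 each: d_min = (z_{α/2} + z_β)·√(2/n).
z-sum = 1.960 + 0.842 = 2.802.
d_min = 2.802 × √(2/281) = 2.802 × 0.0844 = 0.236.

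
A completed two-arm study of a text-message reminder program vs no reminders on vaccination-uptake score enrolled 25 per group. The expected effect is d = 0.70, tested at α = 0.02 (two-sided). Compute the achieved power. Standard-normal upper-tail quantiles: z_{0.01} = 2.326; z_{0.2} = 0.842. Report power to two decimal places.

For two equal groups, power = Φ(d·√(n/2) − z_{α/2}).
d·√(n/2) = 0.70 × √(25/2) = 0.70 × 3.536 = 2.475.
z_β = 2.475 − 2.326 = 0.149.
Power = Φ(0.149) = 0.559.

power ≈ 0.56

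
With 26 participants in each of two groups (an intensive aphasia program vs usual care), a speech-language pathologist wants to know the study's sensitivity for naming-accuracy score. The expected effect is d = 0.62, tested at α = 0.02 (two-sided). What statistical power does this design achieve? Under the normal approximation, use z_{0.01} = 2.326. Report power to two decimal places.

power ≈ 0.46

For two equal groups, power = Φ(d·√(n/2) − z_{α/2}).
d·√(n/2) = 0.62 × √(26/2) = 0.62 × 3.606 = 2.235.
z_β = 2.235 − 2.326 = -0.091.
Power = Φ(-0.091) = 0.464.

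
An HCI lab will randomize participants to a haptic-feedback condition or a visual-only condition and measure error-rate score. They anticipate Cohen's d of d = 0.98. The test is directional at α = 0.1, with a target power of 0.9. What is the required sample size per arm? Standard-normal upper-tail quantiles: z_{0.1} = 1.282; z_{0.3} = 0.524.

n = 14 per group

For two independent groups with equal n: n = 2·((z_{α} + z_β) / d)².
z_{α} + z_β = 1.282 + 1.282 = 2.564.
n = 2 × (2.564 / 0.98)² = 2 × 2.616² = 2 × 6.85 = 13.7.
Round up to the next whole participant.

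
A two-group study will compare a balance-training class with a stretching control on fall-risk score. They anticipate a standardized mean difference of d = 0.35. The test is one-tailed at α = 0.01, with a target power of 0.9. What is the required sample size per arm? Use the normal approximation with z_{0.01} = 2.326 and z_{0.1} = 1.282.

n = 213 per group

For two independent groups with equal n: n = 2·((z_{α} + z_β) / d)².
z_{α} + z_β = 2.326 + 1.282 = 3.608.
n = 2 × (3.608 / 0.35)² = 2 × 10.309² = 2 × 106.27 = 212.5.
Round up to the next whole participant.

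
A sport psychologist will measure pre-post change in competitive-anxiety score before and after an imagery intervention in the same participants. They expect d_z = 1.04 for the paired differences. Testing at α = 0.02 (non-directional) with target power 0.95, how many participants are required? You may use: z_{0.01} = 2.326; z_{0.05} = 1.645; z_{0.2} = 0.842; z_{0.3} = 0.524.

n = 15 pairs

For a paired (one-sample on differences) test: n = ((z_{α/2} + z_β) / d)².
z_{α/2} + z_β = 2.326 + 1.645 = 3.971.
n = (3.971 / 1.04)² = 3.818² = 14.58.
Round up.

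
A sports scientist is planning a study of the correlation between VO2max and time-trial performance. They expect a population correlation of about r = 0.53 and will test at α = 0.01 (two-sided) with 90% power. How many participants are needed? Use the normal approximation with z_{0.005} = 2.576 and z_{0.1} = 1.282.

n = 46

Fisher's z: C = ½·ln((1+r)/(1−r)) = ½·ln(3.2553) = 0.5901.
n = ((z_{α/2} + z_β)/C)² + 3.
(2.576 + 1.282) / 0.5901 = 3.858 / 0.5901 = 6.538.
n = 6.538² + 3 = 42.74 + 3 = 45.7.
Round up.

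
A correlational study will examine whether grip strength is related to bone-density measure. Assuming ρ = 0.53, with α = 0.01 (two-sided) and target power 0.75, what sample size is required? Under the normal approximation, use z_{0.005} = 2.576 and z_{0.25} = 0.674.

Fisher's z: C = ½·ln((1+r)/(1−r)) = ½·ln(3.2553) = 0.5901.
n = ((z_{α/2} + z_β)/C)² + 3.
(2.576 + 0.674) / 0.5901 = 3.250 / 0.5901 = 5.508.
n = 5.508² + 3 = 30.33 + 3 = 33.3.
Round up.

n = 34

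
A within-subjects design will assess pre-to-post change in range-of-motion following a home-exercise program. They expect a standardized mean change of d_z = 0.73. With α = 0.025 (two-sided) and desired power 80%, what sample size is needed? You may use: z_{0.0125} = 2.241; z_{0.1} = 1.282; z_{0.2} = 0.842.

n = 18 pairs

For a paired (one-sample on differences) test: n = ((z_{α/2} + z_β) / d)².
z_{α/2} + z_β = 2.241 + 0.842 = 3.083.
n = (3.083 / 0.73)² = 4.223² = 17.84.
Round up.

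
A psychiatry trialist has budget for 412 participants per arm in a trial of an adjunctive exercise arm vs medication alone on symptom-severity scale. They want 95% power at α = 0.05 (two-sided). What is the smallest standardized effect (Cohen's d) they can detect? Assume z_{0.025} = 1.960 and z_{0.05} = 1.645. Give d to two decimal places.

For two independent groups of n = 412 each: d_min = (z_{α/2} + z_β)·√(2/n).
z-sum = 1.960 + 1.645 = 3.605.
d_min = 3.605 × √(2/412) = 3.605 × 0.0697 = 0.251.

d_min ≈ 0.25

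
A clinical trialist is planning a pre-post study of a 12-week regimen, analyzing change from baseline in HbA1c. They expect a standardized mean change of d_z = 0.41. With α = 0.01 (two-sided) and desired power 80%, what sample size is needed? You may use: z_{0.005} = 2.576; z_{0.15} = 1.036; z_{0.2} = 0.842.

n = 70 pairs

For a paired (one-sample on differences) test: n = ((z_{α/2} + z_β) / d)².
z_{α/2} + z_β = 2.576 + 0.842 = 3.418.
n = (3.418 / 0.41)² = 8.337² = 69.50.
Round up.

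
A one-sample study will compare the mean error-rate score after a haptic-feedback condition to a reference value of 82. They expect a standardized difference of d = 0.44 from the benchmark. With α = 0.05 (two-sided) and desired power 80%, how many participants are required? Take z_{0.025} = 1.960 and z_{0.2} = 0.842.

n = 41

For a one-sample test: n = ((z_{α/2} + z_β) / d)².
z_{α/2} + z_β = 1.960 + 0.842 = 2.802.
n = (2.802 / 0.44)² = 6.368² = 40.55.
Round up.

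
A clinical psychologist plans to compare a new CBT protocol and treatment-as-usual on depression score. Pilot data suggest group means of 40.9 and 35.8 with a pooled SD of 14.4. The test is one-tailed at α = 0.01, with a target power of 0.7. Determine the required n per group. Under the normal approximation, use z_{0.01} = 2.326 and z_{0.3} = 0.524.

n = 130 per group

Cohen's d = |M₁ − M₂| / SD_pooled = |40.9 − 35.8| / 14.4 = 5.1 / 14.4 = 0.354.
For two independent groups with equal n: n = 2·((z_{α} + z_β) / d)².
z_{α} + z_β = 2.326 + 0.524 = 2.850.
n = 2 × (2.850 / 0.354)² = 2 × 8.051² = 2 × 64.82 = 129.6.
Round up to the next whole participant.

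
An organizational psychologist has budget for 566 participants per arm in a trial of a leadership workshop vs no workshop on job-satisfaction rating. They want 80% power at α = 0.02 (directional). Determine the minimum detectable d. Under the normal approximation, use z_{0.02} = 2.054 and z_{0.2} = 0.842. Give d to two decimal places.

d_min ≈ 0.17

For two independent groups of n = 566 each: d_min = (z_{α} + z_β)·√(2/n).
z-sum = 2.054 + 0.842 = 2.896.
d_min = 2.896 × √(2/566) = 2.896 × 0.0594 = 0.172.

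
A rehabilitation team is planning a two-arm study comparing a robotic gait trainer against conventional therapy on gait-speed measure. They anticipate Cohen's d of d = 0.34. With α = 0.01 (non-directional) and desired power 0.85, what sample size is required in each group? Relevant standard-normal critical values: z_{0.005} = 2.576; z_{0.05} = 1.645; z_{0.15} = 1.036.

For two independent groups with equal n: n = 2·((z_{α/2} + z_β) / d)².
z_{α/2} + z_β = 2.576 + 1.036 = 3.612.
n = 2 × (3.612 / 0.34)² = 2 × 10.624² = 2 × 112.86 = 225.7.
Round up to the next whole participant.

n = 226 per group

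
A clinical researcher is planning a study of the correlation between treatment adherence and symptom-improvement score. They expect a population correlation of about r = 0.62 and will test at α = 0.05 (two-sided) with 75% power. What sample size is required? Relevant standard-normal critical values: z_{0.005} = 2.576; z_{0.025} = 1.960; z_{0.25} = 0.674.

Fisher's z: C = ½·ln((1+r)/(1−r)) = ½·ln(4.2632) = 0.7250.
n = ((z_{α/2} + z_β)/C)² + 3.
(1.960 + 0.674) / 0.7250 = 2.634 / 0.7250 = 3.633.
n = 3.633² + 3 = 13.20 + 3 = 16.2.
Round up.

n = 17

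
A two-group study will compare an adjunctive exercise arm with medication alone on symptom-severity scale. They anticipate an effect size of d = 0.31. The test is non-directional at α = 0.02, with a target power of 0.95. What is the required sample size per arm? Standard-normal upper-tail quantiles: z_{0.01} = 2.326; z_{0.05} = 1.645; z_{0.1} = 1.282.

n = 329 per group

For two independent groups with equal n: n = 2·((z_{α/2} + z_β) / d)².
z_{α/2} + z_β = 2.326 + 1.645 = 3.971.
n = 2 × (3.971 / 0.31)² = 2 × 12.810² = 2 × 164.09 = 328.2.
Round up to the next whole participant.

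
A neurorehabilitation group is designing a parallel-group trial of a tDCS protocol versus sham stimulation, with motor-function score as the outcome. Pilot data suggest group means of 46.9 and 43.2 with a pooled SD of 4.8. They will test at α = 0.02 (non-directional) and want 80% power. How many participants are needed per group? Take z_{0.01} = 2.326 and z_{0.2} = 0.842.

n = 34 per group

Cohen's d = |M₁ − M₂| / SD_pooled = |46.9 − 43.2| / 4.8 = 3.7 / 4.8 = 0.771.
For two independent groups with equal n: n = 2·((z_{α/2} + z_β) / d)².
z_{α/2} + z_β = 2.326 + 0.842 = 3.168.
n = 2 × (3.168 / 0.771)² = 2 × 4.109² = 2 × 16.88 = 33.8.
Round up to the next whole participant.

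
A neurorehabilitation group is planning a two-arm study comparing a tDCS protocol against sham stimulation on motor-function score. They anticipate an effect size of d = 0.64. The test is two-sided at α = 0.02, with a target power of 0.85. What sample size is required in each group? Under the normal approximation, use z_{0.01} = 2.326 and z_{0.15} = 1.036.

n = 56 per group

For two independent groups with equal n: n = 2·((z_{α/2} + z_β) / d)².
z_{α/2} + z_β = 2.326 + 1.036 = 3.362.
n = 2 × (3.362 / 0.64)² = 2 × 5.253² = 2 × 27.60 = 55.2.
Round up to the next whole participant.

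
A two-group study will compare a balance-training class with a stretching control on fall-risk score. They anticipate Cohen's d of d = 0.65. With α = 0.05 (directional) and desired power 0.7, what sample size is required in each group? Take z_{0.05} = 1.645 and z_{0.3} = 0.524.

For two independent groups with equal n: n = 2·((z_{α} + z_β) / d)².
z_{α} + z_β = 1.645 + 0.524 = 2.169.
n = 2 × (2.169 / 0.65)² = 2 × 3.337² = 2 × 11.14 = 22.3.
Round up to the next whole participant.

n = 23 per group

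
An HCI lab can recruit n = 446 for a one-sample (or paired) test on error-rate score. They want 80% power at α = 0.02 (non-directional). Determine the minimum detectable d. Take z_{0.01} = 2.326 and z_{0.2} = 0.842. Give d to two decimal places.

d_min ≈ 0.15

For a single sample (or paired design) of n = 446: d_min = (z_{α/2} + z_β)/√n.
z-sum = 2.326 + 0.842 = 3.168.
d_min = 3.168 / √446 = 3.168 / 21.119 = 0.150.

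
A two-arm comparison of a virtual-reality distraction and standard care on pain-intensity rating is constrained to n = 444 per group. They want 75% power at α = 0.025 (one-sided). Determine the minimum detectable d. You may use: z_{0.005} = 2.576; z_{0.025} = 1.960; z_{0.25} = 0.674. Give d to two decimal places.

For two independent groups of n = 444 each: d_min = (z_{α} + z_β)·√(2/n).
z-sum = 1.960 + 0.674 = 2.634.
d_min = 2.634 × √(2/444) = 2.634 × 0.0671 = 0.177.

d_min ≈ 0.18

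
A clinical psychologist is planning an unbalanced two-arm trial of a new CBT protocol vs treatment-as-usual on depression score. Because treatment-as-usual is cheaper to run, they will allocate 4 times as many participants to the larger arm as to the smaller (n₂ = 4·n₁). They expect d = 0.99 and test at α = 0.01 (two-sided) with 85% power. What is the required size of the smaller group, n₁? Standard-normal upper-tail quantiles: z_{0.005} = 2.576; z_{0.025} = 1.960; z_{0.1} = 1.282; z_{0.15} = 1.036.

With allocation ratio k = n₂/n₁ = 4, Var(x̄₁−x̄₂) = σ²(1/n₁ + 1/(k·n₁)) = σ²·(k+1)/(k·n₁).
So n₁ = (1 + 1/k)·((z_{α/2} + z_β)/d)² = 1.250 × (3.612/0.99)².
n₁ = 1.250 × 13.31 = 16.6.
Round up: n₁ = 17, giving n₂ = 4 × 17 = 68.

n₁ = 17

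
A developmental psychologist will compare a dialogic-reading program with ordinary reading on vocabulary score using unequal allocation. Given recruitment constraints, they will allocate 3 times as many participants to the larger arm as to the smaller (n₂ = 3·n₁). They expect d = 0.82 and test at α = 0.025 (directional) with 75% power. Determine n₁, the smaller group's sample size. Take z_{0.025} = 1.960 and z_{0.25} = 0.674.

With allocation ratio k = n₂/n₁ = 3, Var(x̄₁−x̄₂) = σ²(1/n₁ + 1/(k·n₁)) = σ²·(k+1)/(k·n₁).
So n₁ = (1 + 1/k)·((z_{α} + z_β)/d)² = 1.333 × (2.634/0.82)².
n₁ = 1.333 × 10.32 = 13.8.
Round up: n₁ = 14, giving n₂ = 3 × 14 = 42.

n₁ = 14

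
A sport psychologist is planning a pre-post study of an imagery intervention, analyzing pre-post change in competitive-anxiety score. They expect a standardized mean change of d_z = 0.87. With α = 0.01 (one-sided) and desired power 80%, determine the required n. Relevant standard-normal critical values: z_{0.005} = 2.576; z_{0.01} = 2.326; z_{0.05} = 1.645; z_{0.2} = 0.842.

For a paired (one-sample on differences) test: n = ((z_{α} + z_β) / d)².
z_{α} + z_β = 2.326 + 0.842 = 3.168.
n = (3.168 / 0.87)² = 3.641² = 13.26.
Round up.

n = 14 pairs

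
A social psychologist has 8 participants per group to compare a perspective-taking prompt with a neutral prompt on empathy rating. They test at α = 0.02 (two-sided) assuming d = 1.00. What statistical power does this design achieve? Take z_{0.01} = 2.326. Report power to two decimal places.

For two equal groups, power = Φ(d·√(n/2) − z_{α/2}).
d·√(n/2) = 1.00 × √(8/2) = 1.00 × 2.000 = 2.000.
z_β = 2.000 − 2.326 = -0.326.
Power = Φ(-0.326) = 0.372.

power ≈ 0.37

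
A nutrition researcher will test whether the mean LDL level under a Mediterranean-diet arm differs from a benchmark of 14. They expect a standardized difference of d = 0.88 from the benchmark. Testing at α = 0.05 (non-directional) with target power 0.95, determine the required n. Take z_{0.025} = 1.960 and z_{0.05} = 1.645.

n = 17

For a one-sample test: n = ((z_{α/2} + z_β) / d)².
z_{α/2} + z_β = 1.960 + 1.645 = 3.605.
n = (3.605 / 0.88)² = 4.097² = 16.78.
Round up.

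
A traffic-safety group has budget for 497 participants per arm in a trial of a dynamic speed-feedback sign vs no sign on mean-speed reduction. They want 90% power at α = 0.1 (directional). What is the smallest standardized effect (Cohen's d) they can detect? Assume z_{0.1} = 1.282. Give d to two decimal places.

d_min ≈ 0.16

For two independent groups of n = 497 each: d_min = (z_{α} + z_β)·√(2/n).
z-sum = 1.282 + 1.282 = 2.564.
d_min = 2.564 × √(2/497) = 2.564 × 0.0634 = 0.163.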